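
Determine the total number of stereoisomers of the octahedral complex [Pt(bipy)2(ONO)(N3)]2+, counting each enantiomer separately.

In an octahedral complex each vertex has one trans partner and four cis neighbours.
Each bipy is bidentate and must span two cis positions.
There are 2 geometric isomers: ONO and N3 mutually trans; ONO and N3 mutually cis (chiral).
One of these lacks any improper symmetry element and so occurs as an enantiomeric pair, giving 2 + 1 = 3 stereoisomers in total.

3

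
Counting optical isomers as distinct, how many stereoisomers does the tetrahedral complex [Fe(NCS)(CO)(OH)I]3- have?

In a tetrahedral complex all four positions are equivalent and every pair of ligands is adjacent — there is no cis/trans distinction.
Only one geometric arrangement is possible; it has no improper symmetry element, so it exists as a pair of enantiomers (2 stereoisomers).

2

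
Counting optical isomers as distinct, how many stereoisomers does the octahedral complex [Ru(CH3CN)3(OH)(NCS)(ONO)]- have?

5

An octahedron has six vertices in three trans pairs; every non-trans pair is cis.
Working through the distinct placements yields 4 geometric isomers: CH3CN mer (3 arrangements); CH3CN fac (chiral).
One of these lacks any improper symmetry element and so occurs as an enantiomeric pair, giving 4 + 1 = 5 stereoisomers in total.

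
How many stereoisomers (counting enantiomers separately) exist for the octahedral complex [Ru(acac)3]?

In an octahedral complex each vertex has one trans partner and four cis neighbours.
Each acac is bidentate and must span two cis positions.
Only one geometric arrangement is possible; it has no improper symmetry element, so it exists as a pair of enantiomers (2 stereoisomers).

2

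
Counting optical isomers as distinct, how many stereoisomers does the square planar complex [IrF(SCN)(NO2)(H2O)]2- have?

3

A square has two trans pairs of vertices; adjacent vertices are cis.
Working through the distinct placements yields 3 geometric isomers: (F/NO2 trans, H2O/SCN trans); (F/SCN trans, H2O/NO2 trans); (F/H2O trans, NO2/SCN trans).
Each arrangement has an internal mirror plane or centre of symmetry, so none is chiral.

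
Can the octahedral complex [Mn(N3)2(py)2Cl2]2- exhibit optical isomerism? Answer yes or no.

yes

The distinct arrangements are (5 in all): N3 trans, py trans, Cl trans; N3 cis, py cis, Cl trans; N3 cis, py trans, Cl cis; N3 cis, py cis, Cl cis (chiral); N3 trans, py cis, Cl cis.
One of these lacks any improper symmetry element and so occurs as an enantiomeric pair, giving 5 + 1 = 6 stereoisomers in total.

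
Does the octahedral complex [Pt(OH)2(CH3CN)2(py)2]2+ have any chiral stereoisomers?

yes

The six octahedral sites form three mutually perpendicular trans pairs.
Systematic placement gives 5 geometric isomers: OH trans, CH3CN trans, py trans; OH cis, CH3CN trans, py cis; OH cis, CH3CN cis, py trans; OH cis, CH3CN cis, py cis (chiral); OH trans, CH3CN cis, py cis.
One of these lacks any improper symmetry element and so occurs as an enantiomeric pair, giving 5 + 1 = 6 stereoisomers in total.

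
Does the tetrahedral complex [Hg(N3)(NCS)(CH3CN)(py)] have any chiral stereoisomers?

yes

In a tetrahedral complex all four positions are equivalent and every pair of ligands is adjacent — there is no cis/trans distinction.
Only one geometric arrangement is possible; it has no improper symmetry element, so it exists as a pair of enantiomers (2 stereoisomers).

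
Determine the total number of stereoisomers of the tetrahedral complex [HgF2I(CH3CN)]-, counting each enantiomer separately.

All four vertices of a tetrahedron are equivalent and mutually adjacent, so cis/trans isomerism cannot arise.
Only one geometric arrangement is possible.

1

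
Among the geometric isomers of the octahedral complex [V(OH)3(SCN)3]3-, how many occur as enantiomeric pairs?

0

In an octahedral complex each vertex has one trans partner and four cis neighbours.
The distinct arrangements are (2 in all): OH mer; OH fac.
Each arrangement has an internal mirror plane or centre of symmetry, so none is chiral.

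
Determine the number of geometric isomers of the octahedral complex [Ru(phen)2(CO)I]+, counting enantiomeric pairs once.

Each phen is bidentate and must span two cis positions.
There are 2 geometric isomers: CO and I mutually trans; CO and I mutually cis (chiral).

2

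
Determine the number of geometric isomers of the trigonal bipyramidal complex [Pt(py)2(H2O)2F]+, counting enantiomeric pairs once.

Systematic enumeration (placing each ligand type in turn and discarding arrangements equivalent by rotation or reflection) gives 5 geometric isomers.

5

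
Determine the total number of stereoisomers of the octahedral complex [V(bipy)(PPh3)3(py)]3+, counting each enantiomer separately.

The six octahedral sites form three mutually perpendicular trans pairs.
Each bipy is bidentate and must span two cis positions.
Working through the distinct placements yields 2 geometric isomers: PPh3 mer; PPh3 fac.
Each arrangement has an internal mirror plane or centre of symmetry, so none is chiral.

2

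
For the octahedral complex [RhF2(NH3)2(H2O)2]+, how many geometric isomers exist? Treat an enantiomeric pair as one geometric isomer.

5

An octahedron has six vertices in three trans pairs; every non-trans pair is cis.
The distinct arrangements are (5 in all): F trans, NH3 trans, H2O trans; F trans, NH3 cis, H2O cis; F cis, NH3 trans, H2O cis; F cis, NH3 cis, H2O cis (chiral); F cis, NH3 cis, H2O trans.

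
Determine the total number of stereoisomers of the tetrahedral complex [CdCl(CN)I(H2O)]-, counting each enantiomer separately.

In a tetrahedral complex all four positions are equivalent and every pair of ligands is adjacent — there is no cis/trans distinction.
Only one geometric arrangement is possible; it has no improper symmetry element, so it exists as a pair of enantiomers (2 stereoisomers).

2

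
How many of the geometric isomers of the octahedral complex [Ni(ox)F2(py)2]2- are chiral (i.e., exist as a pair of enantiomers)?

1

In an octahedral complex each vertex has one trans partner and four cis neighbours.
Each ox is bidentate and must span two cis positions.
Systematic placement gives 3 geometric isomers: F trans, py cis; F cis, py trans; F cis, py cis (chiral).
One of these lacks any improper symmetry element and so occurs as an enantiomeric pair, giving 3 + 1 = 4 stereoisomers in total.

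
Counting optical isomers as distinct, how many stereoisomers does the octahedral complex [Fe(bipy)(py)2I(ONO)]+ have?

The six octahedral sites form three mutually perpendicular trans pairs.
Each bipy is bidentate and must span two cis positions.
There are 4 geometric isomers: py cis (3 arrangements, 2 chiral); py trans.
Of these, 2 lack any improper symmetry element and so occur as enantiomeric pairs, giving 4 + 2 = 6 stereoisomers in total.

6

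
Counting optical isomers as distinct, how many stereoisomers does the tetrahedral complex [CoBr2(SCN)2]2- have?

1

Only one geometric arrangement is possible.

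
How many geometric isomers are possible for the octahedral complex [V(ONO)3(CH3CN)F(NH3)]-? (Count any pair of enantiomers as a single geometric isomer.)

4

Working through the distinct placements yields 4 geometric isomers: ONO mer (3 arrangements); ONO fac (chiral).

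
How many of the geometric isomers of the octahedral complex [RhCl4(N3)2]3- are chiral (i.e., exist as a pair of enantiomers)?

0

An octahedron has six vertices in three trans pairs; every non-trans pair is cis.
Systematic placement gives 2 geometric isomers: N3 trans; N3 cis.
Each arrangement has an internal mirror plane or centre of symmetry, so none is chiral.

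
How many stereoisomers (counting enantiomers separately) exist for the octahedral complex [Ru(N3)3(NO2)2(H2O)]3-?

3

The six octahedral sites form three mutually perpendicular trans pairs.
Working through the distinct placements yields 3 geometric isomers: N3 mer, NO2 trans; N3 fac, NO2 cis; N3 mer, NO2 cis.
Each arrangement has an internal mirror plane or centre of symmetry, so none is chiral.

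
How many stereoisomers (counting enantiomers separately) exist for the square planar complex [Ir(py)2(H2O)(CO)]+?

In a square planar complex each vertex has one trans partner and two cis neighbours.
There are 2 geometric isomers: py cis; py trans.
Each arrangement has an internal mirror plane or centre of symmetry, so none is chiral.

2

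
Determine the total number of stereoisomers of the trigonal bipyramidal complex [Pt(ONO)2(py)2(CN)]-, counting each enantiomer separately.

Systematic enumeration (placing each ligand type in turn and discarding arrangements equivalent by rotation or reflection) gives 5 geometric isomers.
One of these lacks any improper symmetry element and so occurs as an enantiomeric pair, giving 5 + 1 = 6 stereoisomers in total.

6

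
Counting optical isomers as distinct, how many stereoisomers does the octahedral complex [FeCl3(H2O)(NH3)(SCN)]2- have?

5

In an octahedral complex each vertex has one trans partner and four cis neighbours.
Systematic placement gives 4 geometric isomers: Cl mer (3 arrangements); Cl fac (chiral).
One of these lacks any improper symmetry element and so occurs as an enantiomeric pair, giving 4 + 1 = 5 stereoisomers in total.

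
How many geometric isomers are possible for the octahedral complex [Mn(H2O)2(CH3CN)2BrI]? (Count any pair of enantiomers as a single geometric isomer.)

6

The six octahedral sites form three mutually perpendicular trans pairs.
Working through the distinct placements yields 6 geometric isomers: H2O cis, CH3CN cis (3 arrangements, 2 chiral); H2O trans, CH3CN cis; H2O cis, CH3CN trans; H2O trans, CH3CN trans.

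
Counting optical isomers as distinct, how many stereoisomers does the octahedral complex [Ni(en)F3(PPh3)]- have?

2

Each en is bidentate and must span two cis positions.
There are 2 geometric isomers: F mer; F fac.
Each arrangement has an internal mirror plane or centre of symmetry, so none is chiral.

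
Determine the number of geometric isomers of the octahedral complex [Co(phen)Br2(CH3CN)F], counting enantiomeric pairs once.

4

Each phen is bidentate and must span two cis positions.
Working through the distinct placements yields 4 geometric isomers: Br trans; Br cis (3 arrangements, 2 chiral).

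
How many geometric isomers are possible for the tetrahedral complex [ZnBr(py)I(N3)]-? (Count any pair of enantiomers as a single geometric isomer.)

Only one geometric arrangement is possible; it has no improper symmetry element, so it exists as a pair of enantiomers (2 stereoisomers).

1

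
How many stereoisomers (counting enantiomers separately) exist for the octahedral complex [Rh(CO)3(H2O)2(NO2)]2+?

3

The six octahedral sites form three mutually perpendicular trans pairs.
There are 3 geometric isomers: CO mer, H2O cis; CO mer, H2O trans; CO fac, H2O cis.
Each arrangement has an internal mirror plane or centre of symmetry, so none is chiral.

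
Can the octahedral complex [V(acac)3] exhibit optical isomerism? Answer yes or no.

yes

In an octahedral complex each vertex has one trans partner and four cis neighbours.
Each acac is bidentate and must span two cis positions.
Only one geometric arrangement is possible; it has no improper symmetry element, so it exists as a pair of enantiomers (2 stereoisomers).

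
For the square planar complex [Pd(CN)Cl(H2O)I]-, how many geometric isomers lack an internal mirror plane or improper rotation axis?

0

Working through the distinct placements yields 3 geometric isomers: (CN/H2O trans, Cl/I trans); (CN/I trans, Cl/H2O trans); (CN/Cl trans, H2O/I trans).
Each arrangement has an internal mirror plane or centre of symmetry, so none is chiral.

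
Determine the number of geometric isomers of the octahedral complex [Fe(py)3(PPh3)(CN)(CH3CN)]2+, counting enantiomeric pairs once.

4

The distinct arrangements are (4 in all): py mer (3 arrangements); py fac (chiral).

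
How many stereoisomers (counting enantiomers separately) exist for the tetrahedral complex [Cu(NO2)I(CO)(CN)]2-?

In a tetrahedral complex all four positions are equivalent and every pair of ligands is adjacent — there is no cis/trans distinction.
Only one geometric arrangement is possible; it has no improper symmetry element, so it exists as a pair of enantiomers (2 stereoisomers).

2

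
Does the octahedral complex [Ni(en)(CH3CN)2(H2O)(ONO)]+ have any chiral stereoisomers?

An octahedron has six vertices in three trans pairs; every non-trans pair is cis.
Each en is bidentate and must span two cis positions.
Working through the distinct placements yields 4 geometric isomers: CH3CN trans; CH3CN cis (3 arrangements, 2 chiral).
Of these, 2 lack any improper symmetry element and so occur as enantiomeric pairs, giving 4 + 2 = 6 stereoisomers in total.

yes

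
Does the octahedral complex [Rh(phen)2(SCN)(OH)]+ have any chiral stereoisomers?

An octahedron has six vertices in three trans pairs; every non-trans pair is cis.
Each phen is bidentate and must span two cis positions.
The distinct arrangements are (2 in all): SCN and OH mutually trans; SCN and OH mutually cis (chiral).
One of these lacks any improper symmetry element and so occurs as an enantiomeric pair, giving 2 + 1 = 3 stereoisomers in total.

yes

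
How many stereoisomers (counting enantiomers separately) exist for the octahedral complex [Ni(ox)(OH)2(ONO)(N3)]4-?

Each ox is bidentate and must span two cis positions.
Systematic placement gives 4 geometric isomers: OH cis (3 arrangements, 2 chiral); OH trans.
Of these, 2 lack any improper symmetry element and so occur as enantiomeric pairs, giving 4 + 2 = 6 stereoisomers in total.

6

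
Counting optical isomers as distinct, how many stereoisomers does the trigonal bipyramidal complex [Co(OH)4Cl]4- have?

2

In a trigonal bipyramid the two axial positions differ from the three equatorial ones.
Working through the distinct placements yields 2 geometric isomers: Cl axial; Cl equatorial.
Each arrangement has an internal mirror plane or centre of symmetry, so none is chiral.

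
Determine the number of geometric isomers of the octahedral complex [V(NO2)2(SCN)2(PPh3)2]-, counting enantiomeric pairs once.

In an octahedral complex each vertex has one trans partner and four cis neighbours.
Working through the distinct placements yields 5 geometric isomers: NO2 trans, SCN trans, PPh3 trans; NO2 trans, SCN cis, PPh3 cis; NO2 cis, SCN trans, PPh3 cis; NO2 cis, SCN cis, PPh3 cis (chiral); NO2 cis, SCN cis, PPh3 trans.

5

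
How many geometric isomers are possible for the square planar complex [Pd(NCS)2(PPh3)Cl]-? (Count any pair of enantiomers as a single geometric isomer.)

2

In a square planar complex each vertex has one trans partner and two cis neighbours.
There are 2 geometric isomers: NCS cis; NCS trans.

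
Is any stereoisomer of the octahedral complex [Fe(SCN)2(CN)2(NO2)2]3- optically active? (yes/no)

Systematic placement gives 5 geometric isomers: SCN trans, CN trans, NO2 trans; SCN cis, CN trans, NO2 cis; SCN trans, CN cis, NO2 cis; SCN cis, CN cis, NO2 cis (chiral); SCN cis, CN cis, NO2 trans.
One of these lacks any improper symmetry element and so occurs as an enantiomeric pair, giving 5 + 1 = 6 stereoisomers in total.

yes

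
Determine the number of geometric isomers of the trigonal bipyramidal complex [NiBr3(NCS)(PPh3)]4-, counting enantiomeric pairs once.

4

In a trigonal bipyramid the two axial positions differ from the three equatorial ones.
There are 4 geometric isomers: NCS equatorial, PPh3 equatorial; NCS axial, PPh3 equatorial; NCS equatorial, PPh3 axial; NCS axial, PPh3 axial.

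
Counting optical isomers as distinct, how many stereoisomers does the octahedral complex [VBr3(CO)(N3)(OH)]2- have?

5

Systematic placement gives 4 geometric isomers: Br mer (3 arrangements); Br fac (chiral).
One of these lacks any improper symmetry element and so occurs as an enantiomeric pair, giving 4 + 1 = 5 stereoisomers in total.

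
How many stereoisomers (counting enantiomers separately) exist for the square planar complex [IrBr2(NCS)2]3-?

In a square planar complex each vertex has one trans partner and two cis neighbours.
The distinct arrangements are (2 in all): Br cis; Br trans.
Each arrangement has an internal mirror plane or centre of symmetry, so none is chiral.

2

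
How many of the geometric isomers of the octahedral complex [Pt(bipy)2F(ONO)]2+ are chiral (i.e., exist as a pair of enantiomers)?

1

Each bipy is bidentate and must span two cis positions.
Working through the distinct placements yields 2 geometric isomers: F and ONO mutually trans; F and ONO mutually cis (chiral).
One of these lacks any improper symmetry element and so occurs as an enantiomeric pair, giving 2 + 1 = 3 stereoisomers in total.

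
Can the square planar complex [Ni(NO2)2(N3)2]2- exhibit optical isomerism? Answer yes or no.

In a square planar complex each vertex has one trans partner and two cis neighbours.
The distinct arrangements are (2 in all): NO2 cis; NO2 trans.
Each arrangement has an internal mirror plane or centre of symmetry, so none is chiral.

no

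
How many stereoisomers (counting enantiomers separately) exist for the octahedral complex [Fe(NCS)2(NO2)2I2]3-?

The six octahedral sites form three mutually perpendicular trans pairs.
The distinct arrangements are (5 in all): NCS trans, NO2 trans, I trans; NCS cis, NO2 cis, I trans; NCS cis, NO2 trans, I cis; NCS cis, NO2 cis, I cis (chiral); NCS trans, NO2 cis, I cis.
One of these lacks any improper symmetry element and so occurs as an enantiomeric pair, giving 5 + 1 = 6 stereoisomers in total.

6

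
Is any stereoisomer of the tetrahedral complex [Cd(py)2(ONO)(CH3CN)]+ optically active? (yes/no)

no

In a tetrahedral complex all four positions are equivalent and every pair of ligands is adjacent — there is no cis/trans distinction.
Only one geometric arrangement is possible.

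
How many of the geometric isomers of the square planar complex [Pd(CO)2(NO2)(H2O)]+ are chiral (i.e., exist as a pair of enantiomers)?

There are 2 geometric isomers: CO cis; CO trans.
Each arrangement has an internal mirror plane or centre of symmetry, so none is chiral.

0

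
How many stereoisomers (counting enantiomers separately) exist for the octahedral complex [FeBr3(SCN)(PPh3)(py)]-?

In an octahedral complex each vertex has one trans partner and four cis neighbours.
Working through the distinct placements yields 4 geometric isomers: Br mer (3 arrangements); Br fac (chiral).
One of these lacks any improper symmetry element and so occurs as an enantiomeric pair, giving 4 + 1 = 5 stereoisomers in total.

5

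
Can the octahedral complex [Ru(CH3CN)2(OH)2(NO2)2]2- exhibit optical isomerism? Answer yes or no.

The six octahedral sites form three mutually perpendicular trans pairs.
There are 5 geometric isomers: CH3CN trans, OH trans, NO2 trans; CH3CN trans, OH cis, NO2 cis; CH3CN cis, OH trans, NO2 cis; CH3CN cis, OH cis, NO2 cis (chiral); CH3CN cis, OH cis, NO2 trans.
One of these lacks any improper symmetry element and so occurs as an enantiomeric pair, giving 5 + 1 = 6 stereoisomers in total.

yes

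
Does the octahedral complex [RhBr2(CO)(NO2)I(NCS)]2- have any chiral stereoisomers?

yes

In an octahedral complex each vertex has one trans partner and four cis neighbours.
Systematic enumeration (placing each ligand type in turn and discarding arrangements equivalent by rotation or reflection) gives 9 geometric isomers.
Of these, 6 lack any improper symmetry element and so occur as enantiomeric pairs, giving 9 + 6 = 15 stereoisomers in total.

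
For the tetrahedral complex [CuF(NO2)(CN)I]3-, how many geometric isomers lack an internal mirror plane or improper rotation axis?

All four vertices of a tetrahedron are equivalent and mutually adjacent, so cis/trans isomerism cannot arise.
Only one geometric arrangement is possible; it has no improper symmetry element, so it exists as a pair of enantiomers (2 stereoisomers).

1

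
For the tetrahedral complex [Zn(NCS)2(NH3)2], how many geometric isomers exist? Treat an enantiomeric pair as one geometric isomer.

In a tetrahedral complex all four positions are equivalent and every pair of ligands is adjacent — there is no cis/trans distinction.
Only one geometric arrangement is possible.

1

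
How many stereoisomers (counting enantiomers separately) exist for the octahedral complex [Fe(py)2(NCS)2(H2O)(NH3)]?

The six octahedral sites form three mutually perpendicular trans pairs.
Working through the distinct placements yields 6 geometric isomers: py trans, NCS cis; py cis, NCS cis (3 arrangements, 2 chiral); py trans, NCS trans; py cis, NCS trans.
Of these, 2 lack any improper symmetry element and so occur as enantiomeric pairs, giving 6 + 2 = 8 stereoisomers in total.

8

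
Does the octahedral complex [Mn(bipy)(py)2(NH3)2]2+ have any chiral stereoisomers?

Each bipy is bidentate and must span two cis positions.
Working through the distinct placements yields 3 geometric isomers: py cis, NH3 trans; py trans, NH3 cis; py cis, NH3 cis (chiral).
One of these lacks any improper symmetry element and so occurs as an enantiomeric pair, giving 3 + 1 = 4 stereoisomers in total.

yes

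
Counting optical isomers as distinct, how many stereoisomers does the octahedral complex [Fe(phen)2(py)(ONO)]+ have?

3

An octahedron has six vertices in three trans pairs; every non-trans pair is cis.
Each phen is bidentate and must span two cis positions.
The distinct arrangements are (2 in all): py and ONO mutually cis (chiral); py and ONO mutually trans.
One of these lacks any improper symmetry element and so occurs as an enantiomeric pair, giving 2 + 1 = 3 stereoisomers in total.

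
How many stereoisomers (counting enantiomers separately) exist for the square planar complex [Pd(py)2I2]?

2

In a square planar complex each vertex has one trans partner and two cis neighbours.
The distinct arrangements are (2 in all): py cis; py trans.
Each arrangement has an internal mirror plane or centre of symmetry, so none is chiral.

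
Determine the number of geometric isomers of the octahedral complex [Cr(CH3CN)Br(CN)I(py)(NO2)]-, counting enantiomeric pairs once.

15

The six octahedral sites form three mutually perpendicular trans pairs.
Systematic enumeration (placing each ligand type in turn and discarding arrangements equivalent by rotation or reflection) gives 15 geometric isomers.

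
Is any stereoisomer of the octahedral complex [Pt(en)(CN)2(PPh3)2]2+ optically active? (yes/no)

yes

In an octahedral complex each vertex has one trans partner and four cis neighbours.
Each en is bidentate and must span two cis positions.
The distinct arrangements are (3 in all): CN trans, PPh3 cis; CN cis, PPh3 cis (chiral); CN cis, PPh3 trans.
One of these lacks any improper symmetry element and so occurs as an enantiomeric pair, giving 3 + 1 = 4 stereoisomers in total.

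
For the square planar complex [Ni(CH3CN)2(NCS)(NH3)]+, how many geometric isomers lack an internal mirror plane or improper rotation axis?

0

In a square planar complex each vertex has one trans partner and two cis neighbours.
Systematic placement gives 2 geometric isomers: CH3CN cis; CH3CN trans.
Each arrangement has an internal mirror plane or centre of symmetry, so none is chiral.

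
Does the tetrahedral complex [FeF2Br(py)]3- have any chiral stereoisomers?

All four vertices of a tetrahedron are equivalent and mutually adjacent, so cis/trans isomerism cannot arise.
Only one geometric arrangement is possible.

no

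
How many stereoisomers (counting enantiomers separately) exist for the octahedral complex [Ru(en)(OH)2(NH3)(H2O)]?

Each en is bidentate and must span two cis positions.
Systematic placement gives 4 geometric isomers: OH cis (3 arrangements, 2 chiral); OH trans.
Of these, 2 lack any improper symmetry element and so occur as enantiomeric pairs, giving 4 + 2 = 6 stereoisomers in total.

6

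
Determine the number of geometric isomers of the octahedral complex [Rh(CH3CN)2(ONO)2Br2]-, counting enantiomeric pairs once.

5

The six octahedral sites form three mutually perpendicular trans pairs.
Systematic placement gives 5 geometric isomers: CH3CN trans, ONO trans, Br trans; CH3CN cis, ONO cis, Br trans; CH3CN cis, ONO trans, Br cis; CH3CN cis, ONO cis, Br cis (chiral); CH3CN trans, ONO cis, Br cis.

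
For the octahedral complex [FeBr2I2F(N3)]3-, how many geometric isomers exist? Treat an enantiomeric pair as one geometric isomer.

Working through the distinct placements yields 6 geometric isomers: Br trans, I cis; Br trans, I trans; Br cis, I cis (3 arrangements, 2 chiral); Br cis, I trans.

6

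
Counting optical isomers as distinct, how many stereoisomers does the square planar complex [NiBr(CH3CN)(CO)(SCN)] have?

3

A square has two trans pairs of vertices; adjacent vertices are cis.
Working through the distinct placements yields 3 geometric isomers: (Br/CO trans, CH3CN/SCN trans); (Br/SCN trans, CH3CN/CO trans); (Br/CH3CN trans, CO/SCN trans).
Each arrangement has an internal mirror plane or centre of symmetry, so none is chiral.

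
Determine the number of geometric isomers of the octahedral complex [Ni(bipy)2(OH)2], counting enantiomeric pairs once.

An octahedron has six vertices in three trans pairs; every non-trans pair is cis.
Each bipy is bidentate and must span two cis positions.
There are 2 geometric isomers: OH trans; OH cis (chiral).

2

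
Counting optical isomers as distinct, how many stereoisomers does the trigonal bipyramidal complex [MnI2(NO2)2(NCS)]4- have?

6

A trigonal bipyramid has two axial and three equatorial sites, which are chemically inequivalent.
Placing the ligands in turn and identifying arrangements related by rotation or reflection leaves 5 distinct geometric isomers.
One of these lacks any improper symmetry element and so occurs as an enantiomeric pair, giving 5 + 1 = 6 stereoisomers in total.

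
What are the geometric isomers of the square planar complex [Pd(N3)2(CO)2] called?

cis and trans

A square has two trans pairs of vertices; adjacent vertices are cis.
Working through the distinct placements yields 2 geometric isomers: N3 cis; N3 trans.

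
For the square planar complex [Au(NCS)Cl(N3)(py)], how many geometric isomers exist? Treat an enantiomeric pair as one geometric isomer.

In a square planar complex each vertex has one trans partner and two cis neighbours.
There are 3 geometric isomers: (Cl/NCS trans, N3/py trans); (Cl/py trans, N3/NCS trans); (Cl/N3 trans, NCS/py trans).

3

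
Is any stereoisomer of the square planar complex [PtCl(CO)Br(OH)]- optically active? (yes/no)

The distinct arrangements are (3 in all): (Br/Cl trans, CO/OH trans); (Br/OH trans, CO/Cl trans); (Br/CO trans, Cl/OH trans).
Each arrangement has an internal mirror plane or centre of symmetry, so none is chiral.

no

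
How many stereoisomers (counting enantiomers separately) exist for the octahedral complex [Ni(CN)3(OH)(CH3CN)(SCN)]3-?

5

The six octahedral sites form three mutually perpendicular trans pairs.
There are 4 geometric isomers: CN mer (3 arrangements); CN fac (chiral).
One of these lacks any improper symmetry element and so occurs as an enantiomeric pair, giving 4 + 1 = 5 stereoisomers in total.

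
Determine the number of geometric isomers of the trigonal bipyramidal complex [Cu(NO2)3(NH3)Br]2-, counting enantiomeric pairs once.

4

A trigonal bipyramid has two axial and three equatorial sites, which are chemically inequivalent.
The distinct arrangements are (4 in all): NH3 axial, Br axial; NH3 equatorial, Br axial; NH3 axial, Br equatorial; NH3 equatorial, Br equatorial.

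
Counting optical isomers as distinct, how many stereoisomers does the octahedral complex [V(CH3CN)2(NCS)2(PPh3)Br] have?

8

In an octahedral complex each vertex has one trans partner and four cis neighbours.
Systematic placement gives 6 geometric isomers: CH3CN cis, NCS cis (3 arrangements, 2 chiral); CH3CN cis, NCS trans; CH3CN trans, NCS cis; CH3CN trans, NCS trans.
Of these, 2 lack any improper symmetry element and so occur as enantiomeric pairs, giving 6 + 2 = 8 stereoisomers in total.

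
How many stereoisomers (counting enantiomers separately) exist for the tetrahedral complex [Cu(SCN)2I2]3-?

1

In a tetrahedral complex all four positions are equivalent and every pair of ligands is adjacent — there is no cis/trans distinction.
Only one geometric arrangement is possible.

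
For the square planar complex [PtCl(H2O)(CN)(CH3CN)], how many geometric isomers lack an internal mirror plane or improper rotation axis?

0

In a square planar complex each vertex has one trans partner and two cis neighbours.
There are 3 geometric isomers: (CH3CN/Cl trans, CN/H2O trans); (CH3CN/H2O trans, CN/Cl trans); (CH3CN/CN trans, Cl/H2O trans).
Each arrangement has an internal mirror plane or centre of symmetry, so none is chiral.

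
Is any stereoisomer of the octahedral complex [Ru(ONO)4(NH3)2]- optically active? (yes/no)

no

In an octahedral complex each vertex has one trans partner and four cis neighbours.
Systematic placement gives 2 geometric isomers: NH3 trans; NH3 cis.
Each arrangement has an internal mirror plane or centre of symmetry, so none is chiral.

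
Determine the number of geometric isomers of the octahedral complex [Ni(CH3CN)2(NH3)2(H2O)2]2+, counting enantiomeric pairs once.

In an octahedral complex each vertex has one trans partner and four cis neighbours.
Working through the distinct placements yields 5 geometric isomers: CH3CN trans, NH3 trans, H2O trans; CH3CN trans, NH3 cis, H2O cis; CH3CN cis, NH3 trans, H2O cis; CH3CN cis, NH3 cis, H2O cis (chiral); CH3CN cis, NH3 cis, H2O trans.

5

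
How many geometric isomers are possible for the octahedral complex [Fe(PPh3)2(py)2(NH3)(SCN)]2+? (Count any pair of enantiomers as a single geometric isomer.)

There are 6 geometric isomers: PPh3 cis, py trans; PPh3 cis, py cis (3 arrangements, 2 chiral); PPh3 trans, py trans; PPh3 trans, py cis.

6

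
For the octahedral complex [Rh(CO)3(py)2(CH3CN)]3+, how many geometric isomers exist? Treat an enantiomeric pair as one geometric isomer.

3

An octahedron has six vertices in three trans pairs; every non-trans pair is cis.
Systematic placement gives 3 geometric isomers: CO mer, py trans; CO fac, py cis; CO mer, py cis.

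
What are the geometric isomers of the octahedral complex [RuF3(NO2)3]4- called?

fac and mer

In an octahedral complex each vertex has one trans partner and four cis neighbours.
The distinct arrangements are (2 in all): F mer; F fac.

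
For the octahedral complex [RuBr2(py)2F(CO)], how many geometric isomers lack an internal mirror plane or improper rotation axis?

2

Working through the distinct placements yields 6 geometric isomers: Br trans, py trans; Br trans, py cis; Br cis, py trans; Br cis, py cis (3 arrangements, 2 chiral).
Of these, 2 lack any improper symmetry element and so occur as enantiomeric pairs, giving 6 + 2 = 8 stereoisomers in total.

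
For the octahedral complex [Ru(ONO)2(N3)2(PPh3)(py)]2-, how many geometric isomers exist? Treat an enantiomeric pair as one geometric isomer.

The six octahedral sites form three mutually perpendicular trans pairs.
Systematic placement gives 6 geometric isomers: ONO trans, N3 trans; ONO cis, N3 trans; ONO cis, N3 cis (3 arrangements, 2 chiral); ONO trans, N3 cis.

6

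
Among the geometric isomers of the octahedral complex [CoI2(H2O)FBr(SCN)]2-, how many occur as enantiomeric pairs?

Systematic enumeration (placing each ligand type in turn and discarding arrangements equivalent by rotation or reflection) gives 9 geometric isomers.
Of these, 6 lack any improper symmetry element and so occur as enantiomeric pairs, giving 9 + 6 = 15 stereoisomers in total.

6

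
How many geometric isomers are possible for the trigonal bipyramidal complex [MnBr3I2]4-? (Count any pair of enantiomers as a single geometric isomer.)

3

In a trigonal bipyramid the two axial positions differ from the three equatorial ones.
The distinct arrangements are (3 in all): I both equatorial; I one axial, one equatorial; I both axial.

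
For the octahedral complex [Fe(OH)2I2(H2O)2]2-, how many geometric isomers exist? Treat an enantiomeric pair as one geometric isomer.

5

An octahedron has six vertices in three trans pairs; every non-trans pair is cis.
Systematic placement gives 5 geometric isomers: OH trans, I trans, H2O trans; OH cis, I cis, H2O trans; OH trans, I cis, H2O cis; OH cis, I cis, H2O cis (chiral); OH cis, I trans, H2O cis.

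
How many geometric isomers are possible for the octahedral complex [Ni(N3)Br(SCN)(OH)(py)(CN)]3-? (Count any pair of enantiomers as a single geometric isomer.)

The six octahedral sites form three mutually perpendicular trans pairs.
Exhaustive case analysis gives 15 geometric isomers.

15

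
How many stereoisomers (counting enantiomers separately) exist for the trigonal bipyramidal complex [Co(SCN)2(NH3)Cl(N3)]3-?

10

Exhaustive case analysis gives 7 geometric isomers.
Of these, 3 lack any improper symmetry element and so occur as enantiomeric pairs, giving 7 + 3 = 10 stereoisomers in total.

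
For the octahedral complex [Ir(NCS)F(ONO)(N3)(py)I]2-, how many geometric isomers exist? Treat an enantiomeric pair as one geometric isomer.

The six octahedral sites form three mutually perpendicular trans pairs.
Systematic enumeration (placing each ligand type in turn and discarding arrangements equivalent by rotation or reflection) gives 15 geometric isomers.

15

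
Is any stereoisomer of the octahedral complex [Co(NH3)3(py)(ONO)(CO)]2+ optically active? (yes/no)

yes

The six octahedral sites form three mutually perpendicular trans pairs.
There are 4 geometric isomers: NH3 mer (3 arrangements); NH3 fac (chiral).
One of these lacks any improper symmetry element and so occurs as an enantiomeric pair, giving 4 + 1 = 5 stereoisomers in total.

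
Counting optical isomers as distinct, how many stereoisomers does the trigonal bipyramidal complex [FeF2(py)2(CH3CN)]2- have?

A trigonal bipyramid has two axial and three equatorial sites, which are chemically inequivalent.
Exhaustive case analysis gives 5 geometric isomers.
One of these lacks any improper symmetry element and so occurs as an enantiomeric pair, giving 5 + 1 = 6 stereoisomers in total.

6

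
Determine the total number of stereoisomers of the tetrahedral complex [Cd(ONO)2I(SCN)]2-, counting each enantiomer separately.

1

All four vertices of a tetrahedron are equivalent and mutually adjacent, so cis/trans isomerism cannot arise.
Only one geometric arrangement is possible.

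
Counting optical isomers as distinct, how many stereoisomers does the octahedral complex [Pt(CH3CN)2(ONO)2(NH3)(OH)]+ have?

The distinct arrangements are (6 in all): CH3CN trans, ONO trans; CH3CN trans, ONO cis; CH3CN cis, ONO trans; CH3CN cis, ONO cis (3 arrangements, 2 chiral).
Of these, 2 lack any improper symmetry element and so occur as enantiomeric pairs, giving 6 + 2 = 8 stereoisomers in total.

8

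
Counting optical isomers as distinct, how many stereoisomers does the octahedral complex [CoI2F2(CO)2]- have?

In an octahedral complex each vertex has one trans partner and four cis neighbours.
The distinct arrangements are (5 in all): I trans, F trans, CO trans; I cis, F cis, CO trans; I trans, F cis, CO cis; I cis, F cis, CO cis (chiral); I cis, F trans, CO cis.
One of these lacks any improper symmetry element and so occurs as an enantiomeric pair, giving 5 + 1 = 6 stereoisomers in total.

6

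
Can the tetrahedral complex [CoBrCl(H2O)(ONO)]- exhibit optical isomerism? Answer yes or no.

yes

All four vertices of a tetrahedron are equivalent and mutually adjacent, so cis/trans isomerism cannot arise.
Only one geometric arrangement is possible; it has no improper symmetry element, so it exists as a pair of enantiomers (2 stereoisomers).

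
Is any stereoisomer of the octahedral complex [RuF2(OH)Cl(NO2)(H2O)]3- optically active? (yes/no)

An octahedron has six vertices in three trans pairs; every non-trans pair is cis.
Placing the ligands in turn and identifying arrangements related by rotation or reflection leaves 9 distinct geometric isomers.
Of these, 6 lack any improper symmetry element and so occur as enantiomeric pairs, giving 9 + 6 = 15 stereoisomers in total.

yes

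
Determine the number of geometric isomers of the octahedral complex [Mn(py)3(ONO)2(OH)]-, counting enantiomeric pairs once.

3

The six octahedral sites form three mutually perpendicular trans pairs.
Working through the distinct placements yields 3 geometric isomers: py mer, ONO cis; py mer, ONO trans; py fac, ONO cis.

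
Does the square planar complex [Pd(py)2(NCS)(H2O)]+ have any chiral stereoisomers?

A square has two trans pairs of vertices; adjacent vertices are cis.
The distinct arrangements are (2 in all): py cis; py trans.
Each arrangement has an internal mirror plane or centre of symmetry, so none is chiral.

no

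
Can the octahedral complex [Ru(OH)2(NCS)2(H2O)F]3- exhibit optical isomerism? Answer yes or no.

yes

There are 6 geometric isomers: OH trans, NCS trans; OH cis, NCS cis (3 arrangements, 2 chiral); OH trans, NCS cis; OH cis, NCS trans.
Of these, 2 lack any improper symmetry element and so occur as enantiomeric pairs, giving 6 + 2 = 8 stereoisomers in total.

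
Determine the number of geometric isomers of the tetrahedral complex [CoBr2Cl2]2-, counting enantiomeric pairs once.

1

All four vertices of a tetrahedron are equivalent and mutually adjacent, so cis/trans isomerism cannot arise.
Only one geometric arrangement is possible.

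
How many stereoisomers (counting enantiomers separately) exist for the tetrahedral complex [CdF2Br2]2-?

All four vertices of a tetrahedron are equivalent and mutually adjacent, so cis/trans isomerism cannot arise.
Only one geometric arrangement is possible.

1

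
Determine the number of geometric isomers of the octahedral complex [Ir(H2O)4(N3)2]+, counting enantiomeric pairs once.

In an octahedral complex each vertex has one trans partner and four cis neighbours.
Systematic placement gives 2 geometric isomers: N3 trans; N3 cis.

2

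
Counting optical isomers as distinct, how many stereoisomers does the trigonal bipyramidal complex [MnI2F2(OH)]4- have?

In a trigonal bipyramid the two axial positions differ from the three equatorial ones.
Exhaustive case analysis gives 5 geometric isomers.
One of these lacks any improper symmetry element and so occurs as an enantiomeric pair, giving 5 + 1 = 6 stereoisomers in total.

6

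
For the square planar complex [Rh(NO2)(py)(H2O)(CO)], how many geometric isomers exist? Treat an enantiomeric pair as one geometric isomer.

Systematic placement gives 3 geometric isomers: (CO/NO2 trans, H2O/py trans); (CO/py trans, H2O/NO2 trans); (CO/H2O trans, NO2/py trans).

3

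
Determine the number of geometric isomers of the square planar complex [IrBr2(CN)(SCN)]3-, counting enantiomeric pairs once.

A square has two trans pairs of vertices; adjacent vertices are cis.
Systematic placement gives 2 geometric isomers: Br cis; Br trans.

2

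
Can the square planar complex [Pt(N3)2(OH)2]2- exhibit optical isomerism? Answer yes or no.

no

A square has two trans pairs of vertices; adjacent vertices are cis.
Systematic placement gives 2 geometric isomers: N3 cis; N3 trans.
Each arrangement has an internal mirror plane or centre of symmetry, so none is chiral.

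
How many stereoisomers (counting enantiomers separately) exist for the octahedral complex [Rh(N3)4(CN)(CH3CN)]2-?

2

The six octahedral sites form three mutually perpendicular trans pairs.
Working through the distinct placements yields 2 geometric isomers: CN and CH3CN mutually trans; CN and CH3CN mutually cis.
Each arrangement has an internal mirror plane or centre of symmetry, so none is chiral.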